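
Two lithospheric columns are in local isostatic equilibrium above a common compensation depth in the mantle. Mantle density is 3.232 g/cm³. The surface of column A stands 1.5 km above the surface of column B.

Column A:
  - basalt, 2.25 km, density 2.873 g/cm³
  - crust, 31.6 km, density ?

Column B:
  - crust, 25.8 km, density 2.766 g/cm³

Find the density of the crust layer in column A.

2.72 g/cm³

Take the compensation level at the base of the deeper column (depth z_c below the surface of column A) and equate Σ ρ_i t_i down to z_c; mantle fills any gap and the z_c terms cancel.
Column A: 2.25×2.873 + 31.6×ρ + (z_c − 33.85)×3.232
Column B: 1.5×0 + 25.8×2.766 + (z_c − 1.5 − 25.8)×3.232
The z_c×3.232 term appears on both sides and cancels. Collect the known terms of each column as K = Σ(ρt)_known − 3.232 × (depth of known layers): K_A = 6.46425 − 3.232×33.85 = −102.93895; K_B = 71.3628 − 3.232×(1.5 + 25.8) = −16.8708.
Balance: K_A + 31.6×ρ = K_B, so ρ = (K_B − K_A)/31.6 = 86.0682/31.6 = 2.72 g/cm³.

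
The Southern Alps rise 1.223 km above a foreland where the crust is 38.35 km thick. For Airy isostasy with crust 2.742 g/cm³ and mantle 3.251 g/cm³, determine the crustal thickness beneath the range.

46.2 km

Root depth r = h ρ_c / (ρ_m − ρ_c) = 1.223 km × 2.742 / 0.509 = 6.588 km.
Total thickness = T + h + r = 38.35 km + 1.223 km + 6.588 km = 46.2 km.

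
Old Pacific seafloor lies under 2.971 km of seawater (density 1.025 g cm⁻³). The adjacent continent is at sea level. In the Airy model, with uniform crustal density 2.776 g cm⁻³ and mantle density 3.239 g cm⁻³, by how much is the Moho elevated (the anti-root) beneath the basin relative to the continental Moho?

For local isostatic compensation: replacing crust with seawater at the top is compensated by replacing crust with mantle at the base: d (ρ_c − ρ_w) = a (ρ_m − ρ_c).
a = d (ρ_c − ρ_w)/(ρ_m − ρ_c) = 2.971 km × 1.751/0.463 = 11.2 km.

11.2 km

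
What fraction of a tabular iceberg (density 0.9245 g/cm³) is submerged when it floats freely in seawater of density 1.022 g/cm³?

Submerged fraction = ρ_obj/ρ_fluid = 0.9245/1.022 = 90.5%.

90.5%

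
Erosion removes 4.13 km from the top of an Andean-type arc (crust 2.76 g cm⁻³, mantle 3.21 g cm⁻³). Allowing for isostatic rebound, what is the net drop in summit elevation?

Rebound u = e ρ_c/ρ_m = 4.13 km × 2.76/3.21 = 3.551 km.
Net surface drop = e − u = 4.13 km − 3.551 km = e (ρ_m − ρ_c)/ρ_m = 0.579 km.

0.579 km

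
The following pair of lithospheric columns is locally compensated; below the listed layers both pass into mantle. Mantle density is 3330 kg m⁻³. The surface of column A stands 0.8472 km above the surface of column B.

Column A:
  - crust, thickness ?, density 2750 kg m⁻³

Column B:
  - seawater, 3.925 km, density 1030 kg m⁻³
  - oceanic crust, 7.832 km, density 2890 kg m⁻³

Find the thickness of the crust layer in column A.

Take the compensation level at the base of the deeper column (depth z_c below the surface of column A) and equate Σ ρ_i t_i down to z_c; mantle fills any gap and the z_c terms cancel.
Column A: x×2750 + (z_c − 0 − x)×3330
Column B: 0.8472×0 + 3.925×1030 + 7.832×2890 + (z_c − 0.8472 − 11.757)×3330
The z_c×3330 term appears on both sides and cancels. Collect the known terms of each column as K = Σ(ρt)_known − 3330 × (depth of known layers): K_A = 0 − 3330×0 = 0; K_B = 26677.23 − 3330×(0.8472 + 11.757) = −15294.756.
Balance: K_A − x×(3330 − 2750) = K_B, so x = (K_A − K_B)/(3330 − 2750) = 15294.8/580 = 26.4 km.

26.4 km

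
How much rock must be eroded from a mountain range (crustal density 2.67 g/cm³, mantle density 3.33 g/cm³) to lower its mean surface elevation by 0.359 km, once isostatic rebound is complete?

Net drop Δ = e − u = e − e ρ_c/ρ_m = e (ρ_m − ρ_c)/ρ_m.
e = Δ ρ_m/(ρ_m − ρ_c) = 0.359 km × 3.33/0.66 = 1.81 km.

1.81 km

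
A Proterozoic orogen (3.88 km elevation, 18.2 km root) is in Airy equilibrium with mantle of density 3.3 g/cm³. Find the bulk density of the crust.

ρ_c h = (ρ_m − ρ_c) r → ρ_c (h + r) = ρ_m r → ρ_c = ρ_m r / (h + r).
ρ_c = 3.3 × 18.2 km / (3.88 km + 18.2 km) = 2.72 g/cm³.

2.72 g/cm³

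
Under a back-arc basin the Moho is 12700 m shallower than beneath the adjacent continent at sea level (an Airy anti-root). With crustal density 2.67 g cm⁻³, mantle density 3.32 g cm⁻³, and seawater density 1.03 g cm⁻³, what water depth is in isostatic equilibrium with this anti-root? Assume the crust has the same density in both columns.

Replacing a thickness d of crust by seawater at the top must be balanced by replacing crust with mantle at the base: d (ρ_c − ρ_w) = a (ρ_m − ρ_c).
d = a (ρ_m − ρ_c)/(ρ_c − ρ_w) = 12700 m × 0.65/1.64 = 5030 m.

5030 m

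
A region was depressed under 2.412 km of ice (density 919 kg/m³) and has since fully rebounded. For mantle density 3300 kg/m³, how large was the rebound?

0.672 km

Removing the load lets mantle flow back in; uplift u satisfies ρ_ice t = ρ_m u.
u = t ρ_ice/ρ_m = 2.412 km × 919/3300 = 0.672 km.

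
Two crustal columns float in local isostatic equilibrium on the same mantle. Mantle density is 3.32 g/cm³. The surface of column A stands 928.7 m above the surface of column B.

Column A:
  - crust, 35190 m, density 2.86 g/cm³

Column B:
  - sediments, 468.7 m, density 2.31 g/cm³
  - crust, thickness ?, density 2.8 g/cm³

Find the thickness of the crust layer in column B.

24300 m

Take the compensation level at the base of the deeper column (depth z_c below the surface of column A) and equate Σ ρ_i t_i down to z_c; mantle fills any gap and the z_c terms cancel.
Column A: 35190×2.86 + (z_c − 35190)×3.32
Column B: 928.7×0 + 468.7×2.31 + x×2.8 + (z_c − 928.7 − 468.7 − x)×3.32
The z_c×3.32 term appears on both sides and cancels. Collect the known terms of each column as K = Σ(ρt)_known − 3.32 × (depth of known layers): K_A = 100643.4 − 3.32×35190 = −16187.4; K_B = 1082.697 − 3.32×(928.7 + 468.7) = −3556.671.
Balance: K_A = K_B − x×(3.32 − 2.8), so x = (K_B − K_A)/(3.32 − 2.8) = 12630.7/0.52 = 24300 m.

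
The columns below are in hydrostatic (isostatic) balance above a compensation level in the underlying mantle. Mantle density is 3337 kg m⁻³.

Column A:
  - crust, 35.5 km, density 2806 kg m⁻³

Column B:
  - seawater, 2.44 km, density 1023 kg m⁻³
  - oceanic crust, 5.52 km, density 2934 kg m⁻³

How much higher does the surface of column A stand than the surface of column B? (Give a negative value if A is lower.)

3.29 km

For any compensation level in the mantle, the mantle terms cancel and isostasy reduces to e = (Σt_A − Σt_B) − (Σ(ρt)_A − Σ(ρt)_B) / ρ_m.
Σt_A = 35.5 km; Σt_B = 7.96 km; Σ(ρt)_A = 99613; Σ(ρt)_B = 18691.8 (in km·kg m⁻³).
e = (35.5 − 7.96) − (99613 − 18691.8) / 3337 = 3.29 km.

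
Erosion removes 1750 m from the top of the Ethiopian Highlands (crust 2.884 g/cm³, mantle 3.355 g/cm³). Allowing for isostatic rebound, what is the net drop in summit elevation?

246 m

Rebound u = e ρ_c/ρ_m = 1750 m × 2.884/3.355 = 1504 m.
Net surface drop = e − u = 1750 m − 1504 m = e (ρ_m − ρ_c)/ρ_m = 246 m.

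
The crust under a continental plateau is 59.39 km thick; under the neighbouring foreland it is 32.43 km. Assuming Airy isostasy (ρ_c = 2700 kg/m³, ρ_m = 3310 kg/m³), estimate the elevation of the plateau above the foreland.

4.97 km

Excess crust Δ = 59.39 km − 32.43 km = 26.96 km, split between elevation h and root r with h + r = Δ.
Airy balance ρ_c h = (ρ_m − ρ_c) r gives r = h ρ_c/(ρ_m − ρ_c), so h (1 + ρ_c/(ρ_m − ρ_c)) = Δ, i.e. h = Δ (ρ_m − ρ_c)/ρ_m.
h = 26.96 km × 610/3310 = 4.97 km.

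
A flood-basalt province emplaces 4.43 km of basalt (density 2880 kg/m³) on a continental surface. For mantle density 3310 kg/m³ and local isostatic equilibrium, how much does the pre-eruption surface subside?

Subaerial loading: s = t ρ_load / ρ_m.
s = 4.43 km × 2880/3310 = 3.85 km.

3.85 km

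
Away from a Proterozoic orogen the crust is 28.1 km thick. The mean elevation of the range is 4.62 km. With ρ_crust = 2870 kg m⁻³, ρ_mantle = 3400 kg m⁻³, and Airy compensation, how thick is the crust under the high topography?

Root depth r = h ρ_c / (ρ_m − ρ_c) = 4.62 km × 2870 / 530 = 25.02 km.
Total thickness = T + h + r = 28.1 km + 4.62 km + 25.02 km = 57.7 km.

57.7 km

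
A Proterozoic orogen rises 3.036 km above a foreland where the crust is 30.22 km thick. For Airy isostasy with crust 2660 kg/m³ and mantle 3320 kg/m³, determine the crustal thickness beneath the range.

45.5 km

Root depth r = h ρ_c / (ρ_m − ρ_c) = 3.036 km × 2660 / 660 = 12.24 km.
Total thickness = T + h + r = 30.22 km + 3.036 km + 12.24 km = 45.5 km.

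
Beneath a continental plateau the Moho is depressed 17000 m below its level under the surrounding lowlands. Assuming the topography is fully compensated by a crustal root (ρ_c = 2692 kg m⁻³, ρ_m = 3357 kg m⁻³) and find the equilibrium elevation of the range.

Isostatic balance requires: ρ_c h = (ρ_m − ρ_c) r.
h = r (ρ_m − ρ_c) / ρ_c = 17000 m × (3357 − 2692) / 2692 = 4200 m.

4200 m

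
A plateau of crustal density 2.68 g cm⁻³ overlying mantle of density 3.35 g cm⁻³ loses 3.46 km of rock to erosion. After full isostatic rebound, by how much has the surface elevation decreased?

Rebound u = e ρ_c/ρ_m = 3.46 km × 2.68/3.35 = 2.768 km.
Net surface drop = e − u = 3.46 km − 2.768 km = e (ρ_m − ρ_c)/ρ_m = 0.692 km.

0.692 km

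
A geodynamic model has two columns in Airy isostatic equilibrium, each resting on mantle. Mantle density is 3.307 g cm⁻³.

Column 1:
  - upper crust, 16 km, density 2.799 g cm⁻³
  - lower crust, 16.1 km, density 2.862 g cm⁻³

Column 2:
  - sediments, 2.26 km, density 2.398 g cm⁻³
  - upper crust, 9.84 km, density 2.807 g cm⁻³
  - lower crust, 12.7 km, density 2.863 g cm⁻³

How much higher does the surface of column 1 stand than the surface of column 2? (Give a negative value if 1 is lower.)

For any compensation level in the mantle, the mantle terms cancel and isostasy reduces to e = (Σt_1 − Σt_2) − (Σ(ρt)_1 − Σ(ρt)_2) / ρ_m.
Σt_1 = 32.1 km; Σt_2 = 24.8 km; Σ(ρt)_1 = 90.8622; Σ(ρt)_2 = 69.40046 (in km·g cm⁻³).
e = (32.1 − 24.8) − (90.8622 − 69.40046) / 3.307 = 0.81 km.

0.81 km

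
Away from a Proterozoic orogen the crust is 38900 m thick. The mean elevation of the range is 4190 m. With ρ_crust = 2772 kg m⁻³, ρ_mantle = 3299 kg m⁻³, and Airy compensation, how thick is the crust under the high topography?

65100 m

Root depth r = h ρ_c / (ρ_m − ρ_c) = 4190 m × 2772 / 527 = 22040 m.
Total thickness = T + h + r = 38900 m + 4190 m + 22040 m = 65100 m.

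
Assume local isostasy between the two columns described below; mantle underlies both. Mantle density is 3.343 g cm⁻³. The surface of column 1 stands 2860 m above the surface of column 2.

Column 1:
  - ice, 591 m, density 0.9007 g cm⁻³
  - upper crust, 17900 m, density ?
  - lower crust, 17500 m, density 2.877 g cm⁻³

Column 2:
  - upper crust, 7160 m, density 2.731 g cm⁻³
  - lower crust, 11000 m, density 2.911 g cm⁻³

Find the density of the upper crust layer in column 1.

2.83 g cm⁻³

Take the compensation level at the base of the deeper column (depth z_c below the surface of column 1) and equate Σ ρ_i t_i down to z_c; mantle fills any gap and the z_c terms cancel.
Column 1: 591×0.9007 + 17900×ρ + 17500×2.877 + (z_c − 35991)×3.343
Column 2: 2860×0 + 7160×2.731 + 11000×2.911 + (z_c − 2860 − 18160)×3.343
The z_c×3.343 term appears on both sides and cancels. Collect the known terms of each column as K = Σ(ρt)_known − 3.343 × (depth of known layers): K_1 = 50879.8137 − 3.343×35991 = −69438.0993; K_2 = 51574.96 − 3.343×(2860 + 18160) = −18694.9.
Balance: K_1 + 17900×ρ = K_2, so ρ = (K_2 − K_1)/17900 = 50743.2/17900 = 2.83 g cm⁻³.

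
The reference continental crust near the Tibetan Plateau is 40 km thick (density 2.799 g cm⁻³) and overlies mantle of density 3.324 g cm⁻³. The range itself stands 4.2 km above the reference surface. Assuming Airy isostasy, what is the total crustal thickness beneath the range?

66.6 km

Root depth r = h ρ_c / (ρ_m − ρ_c) = 4.2 km × 2.799 / 0.525 = 22.39 km.
Total thickness = T + h + r = 40 km + 4.2 km + 22.39 km = 66.6 km.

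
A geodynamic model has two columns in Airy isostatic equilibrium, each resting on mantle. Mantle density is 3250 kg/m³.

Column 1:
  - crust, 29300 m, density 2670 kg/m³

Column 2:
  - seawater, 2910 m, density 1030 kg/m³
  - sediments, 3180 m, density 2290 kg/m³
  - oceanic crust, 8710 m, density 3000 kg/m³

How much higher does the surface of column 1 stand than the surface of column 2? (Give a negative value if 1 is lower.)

1630 m

For any compensation level in the mantle, the mantle terms cancel and isostasy reduces to e = (Σt_1 − Σt_2) − (Σ(ρt)_1 − Σ(ρt)_2) / ρ_m.
Σt_1 = 29300 m; Σt_2 = 14800 m; Σ(ρt)_1 = 78231000; Σ(ρt)_2 = 36409500 (in m·kg/m³).
e = (29300 − 14800) − (78231000 − 36409500) / 3250 = 1630 m.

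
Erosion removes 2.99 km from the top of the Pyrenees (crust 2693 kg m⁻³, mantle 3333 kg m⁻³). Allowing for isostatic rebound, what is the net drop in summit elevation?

0.574 km

Rebound u = e ρ_c/ρ_m = 2.99 km × 2693/3333 = 2.416 km.
Net surface drop = e − u = 2.99 km − 2.416 km = e (ρ_m − ρ_c)/ρ_m = 0.574 km.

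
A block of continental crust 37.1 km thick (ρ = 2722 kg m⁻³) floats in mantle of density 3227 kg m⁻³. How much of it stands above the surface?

5.81 km

Floating equilibrium: submerged depth d = t ρ_obj/ρ_fluid = 37.1 km × 2722/3227 = 31.29 km.
Freeboard = t − d = 37.1 km − 31.29 km = 5.81 km.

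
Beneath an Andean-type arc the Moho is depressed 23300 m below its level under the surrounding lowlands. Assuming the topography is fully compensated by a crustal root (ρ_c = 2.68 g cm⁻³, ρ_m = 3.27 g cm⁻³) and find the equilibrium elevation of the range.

5130 m

By Archimedes' principle applied to the lithosphere: ρ_c h = (ρ_m − ρ_c) r.
h = r (ρ_m − ρ_c) / ρ_c = 23300 m × (3.27 − 2.68) / 2.68 = 5130 m.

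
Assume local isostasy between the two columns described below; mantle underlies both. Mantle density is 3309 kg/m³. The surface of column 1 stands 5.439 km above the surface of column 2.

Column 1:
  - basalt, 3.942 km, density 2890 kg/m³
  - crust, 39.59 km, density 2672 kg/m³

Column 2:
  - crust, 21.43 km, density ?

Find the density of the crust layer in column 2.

Take the compensation level at the base of the deeper column (depth z_c below the surface of column 1) and equate Σ ρ_i t_i down to z_c; mantle fills any gap and the z_c terms cancel.
Column 1: 3.942×2890 + 39.59×2672 + (z_c − 43.532)×3309
Column 2: 5.439×0 + 21.43×ρ + (z_c − 5.439 − 21.43)×3309
The z_c×3309 term appears on both sides and cancels. Collect the known terms of each column as K = Σ(ρt)_known − 3309 × (depth of known layers): K_1 = 117176.86 − 3309×43.532 = −26870.528; K_2 = 0 − 3309×(5.439 + 21.43) = −88909.521.
Balance: K_1 = K_2 + 21.43×ρ, so ρ = (K_1 − K_2)/21.43 = 62039/21.43 = 2890 kg/m³.

2890 kg/m³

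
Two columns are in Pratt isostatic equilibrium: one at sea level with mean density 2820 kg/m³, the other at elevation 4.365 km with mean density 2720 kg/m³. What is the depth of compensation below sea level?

119 km

ρ_ref D = ρ (D + h) → D (ρ_ref − ρ) = ρ h.
D = ρ h/(ρ_ref − ρ) = 2720 × 4.365 km/(2820 − 2720) = 119 km.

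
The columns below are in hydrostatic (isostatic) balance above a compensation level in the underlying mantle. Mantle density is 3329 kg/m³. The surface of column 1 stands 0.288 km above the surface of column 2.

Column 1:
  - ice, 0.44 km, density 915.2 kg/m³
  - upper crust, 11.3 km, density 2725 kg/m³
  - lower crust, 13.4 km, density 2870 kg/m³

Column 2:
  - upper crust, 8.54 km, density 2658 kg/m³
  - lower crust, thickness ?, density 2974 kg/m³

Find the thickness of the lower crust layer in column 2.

20.7 km

Take the compensation level at the base of the deeper column (depth z_c below the surface of column 1) and equate Σ ρ_i t_i down to z_c; mantle fills any gap and the z_c terms cancel.
Column 1: 0.44×915.2 + 11.3×2725 + 13.4×2870 + (z_c − 25.14)×3329
Column 2: 0.288×0 + 8.54×2658 + x×2974 + (z_c − 0.288 − 8.54 − x)×3329
The z_c×3329 term appears on both sides and cancels. Collect the known terms of each column as K = Σ(ρt)_known − 3329 × (depth of known layers): K_1 = 69653.188 − 3329×25.14 = −14037.872; K_2 = 22699.32 − 3329×(0.288 + 8.54) = −6689.092.
Balance: K_1 = K_2 − x×(3329 − 2974), so x = (K_2 − K_1)/(3329 − 2974) = 7348.78/355 = 20.7 km.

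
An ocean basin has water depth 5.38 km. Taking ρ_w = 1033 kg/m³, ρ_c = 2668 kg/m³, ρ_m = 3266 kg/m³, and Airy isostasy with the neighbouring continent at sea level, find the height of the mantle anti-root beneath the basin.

14.7 km

Equating mass per unit area of the two columns: replacing crust with seawater at the top is compensated by replacing crust with mantle at the base: d (ρ_c − ρ_w) = a (ρ_m − ρ_c).
a = d (ρ_c − ρ_w)/(ρ_m − ρ_c) = 5.38 km × 1635/598 = 14.7 km.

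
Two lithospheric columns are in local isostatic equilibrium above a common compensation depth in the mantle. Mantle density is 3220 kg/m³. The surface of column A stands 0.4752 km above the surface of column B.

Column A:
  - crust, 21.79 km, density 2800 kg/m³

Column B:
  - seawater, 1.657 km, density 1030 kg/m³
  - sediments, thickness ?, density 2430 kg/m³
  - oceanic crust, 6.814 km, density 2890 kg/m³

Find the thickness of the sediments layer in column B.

2.21 km

Take the compensation level at the base of the deeper column (depth z_c below the surface of column A) and equate Σ ρ_i t_i down to z_c; mantle fills any gap and the z_c terms cancel.
Column A: 21.79×2800 + (z_c − 21.79)×3220
Column B: 0.4752×0 + 1.657×1030 + x×2430 + 6.814×2890 + (z_c − 0.4752 − 8.471 − x)×3220
The z_c×3220 term appears on both sides and cancels. Collect the known terms of each column as K = Σ(ρt)_known − 3220 × (depth of known layers): K_A = 61012 − 3220×21.79 = −9151.8; K_B = 21399.17 − 3220×(0.4752 + 8.471) = −7407.594.
Balance: K_A = K_B − x×(3220 − 2430), so x = (K_B − K_A)/(3220 − 2430) = 1744.21/790 = 2.21 km.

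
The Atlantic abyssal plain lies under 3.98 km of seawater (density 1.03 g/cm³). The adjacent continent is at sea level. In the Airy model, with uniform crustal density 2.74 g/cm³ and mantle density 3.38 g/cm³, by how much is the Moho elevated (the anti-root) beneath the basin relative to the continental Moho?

10.6 km

Isostatic balance requires: replacing crust with seawater at the top is compensated by replacing crust with mantle at the base: d (ρ_c − ρ_w) = a (ρ_m − ρ_c).
a = d (ρ_c − ρ_w)/(ρ_m − ρ_c) = 3.98 km × 1.71/0.64 = 10.6 km.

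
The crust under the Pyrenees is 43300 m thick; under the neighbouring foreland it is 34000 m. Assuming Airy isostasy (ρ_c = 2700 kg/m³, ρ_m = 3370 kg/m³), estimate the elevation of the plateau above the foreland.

1850 m

Excess crust Δ = 43300 m − 34000 m = 9300 m, split between elevation h and root r with h + r = Δ.
Airy balance ρ_c h = (ρ_m − ρ_c) r gives r = h ρ_c/(ρ_m − ρ_c), so h (1 + ρ_c/(ρ_m − ρ_c)) = Δ, i.e. h = Δ (ρ_m − ρ_c)/ρ_m.
h = 9300 m × 670/3370 = 1850 m.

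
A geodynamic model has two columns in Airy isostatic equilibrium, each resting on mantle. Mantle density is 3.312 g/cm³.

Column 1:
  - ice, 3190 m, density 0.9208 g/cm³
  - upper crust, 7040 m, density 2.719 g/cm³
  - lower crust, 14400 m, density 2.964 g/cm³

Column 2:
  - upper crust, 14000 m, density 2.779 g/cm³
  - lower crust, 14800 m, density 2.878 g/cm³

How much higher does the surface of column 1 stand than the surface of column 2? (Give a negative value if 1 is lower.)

884 m

For any compensation level in the mantle, the mantle terms cancel and isostasy reduces to e = (Σt_1 − Σt_2) − (Σ(ρt)_1 − Σ(ρt)_2) / ρ_m.
Σt_1 = 24630 m; Σt_2 = 28800 m; Σ(ρt)_1 = 64760.712; Σ(ρt)_2 = 81500.4 (in m·g/cm³).
e = (24630 − 28800) − (64760.712 − 81500.4) / 3.312 = 884 m.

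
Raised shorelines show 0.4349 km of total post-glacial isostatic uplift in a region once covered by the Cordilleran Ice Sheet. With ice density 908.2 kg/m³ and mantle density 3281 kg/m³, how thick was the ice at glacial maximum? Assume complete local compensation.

u = t ρ_ice/ρ_m → t = u ρ_m/ρ_ice = 0.4349 km × 3281/908.2 = 1.57 km.

1.57 km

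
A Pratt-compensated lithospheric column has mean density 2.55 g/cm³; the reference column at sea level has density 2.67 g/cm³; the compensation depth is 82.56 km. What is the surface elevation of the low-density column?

ρ_ref D = ρ (D + h) → h = D (ρ_ref − ρ)/ρ.
h = 82.56 km × (2.67 − 2.55)/2.55 = 3.89 km.

3.89 km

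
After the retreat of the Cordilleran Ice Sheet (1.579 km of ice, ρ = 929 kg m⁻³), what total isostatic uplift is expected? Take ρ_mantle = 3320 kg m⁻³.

0.442 km

Removing the load lets mantle flow back in; uplift u satisfies ρ_ice t = ρ_m u.
u = t ρ_ice/ρ_m = 1.579 km × 929/3320 = 0.442 km.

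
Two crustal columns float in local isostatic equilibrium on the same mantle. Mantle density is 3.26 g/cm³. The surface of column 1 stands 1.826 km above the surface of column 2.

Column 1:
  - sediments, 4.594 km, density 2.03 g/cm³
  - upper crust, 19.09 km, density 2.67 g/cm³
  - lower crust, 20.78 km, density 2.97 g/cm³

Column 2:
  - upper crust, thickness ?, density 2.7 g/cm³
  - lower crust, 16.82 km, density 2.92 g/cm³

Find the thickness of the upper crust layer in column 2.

Take the compensation level at the base of the deeper column (depth z_c below the surface of column 1) and equate Σ ρ_i t_i down to z_c; mantle fills any gap and the z_c terms cancel.
Column 1: 4.594×2.03 + 19.09×2.67 + 20.78×2.97 + (z_c − 44.464)×3.26
Column 2: 1.826×0 + x×2.7 + 16.82×2.92 + (z_c − 1.826 − 16.82 − x)×3.26
The z_c×3.26 term appears on both sides and cancels. Collect the known terms of each column as K = Σ(ρt)_known − 3.26 × (depth of known layers): K_1 = 122.01272 − 3.26×44.464 = −22.93992; K_2 = 49.1144 − 3.26×(1.826 + 16.82) = −11.67156.
Balance: K_1 = K_2 − x×(3.26 − 2.7), so x = (K_2 − K_1)/(3.26 − 2.7) = 11.2684/0.56 = 20.1 km.

20.1 km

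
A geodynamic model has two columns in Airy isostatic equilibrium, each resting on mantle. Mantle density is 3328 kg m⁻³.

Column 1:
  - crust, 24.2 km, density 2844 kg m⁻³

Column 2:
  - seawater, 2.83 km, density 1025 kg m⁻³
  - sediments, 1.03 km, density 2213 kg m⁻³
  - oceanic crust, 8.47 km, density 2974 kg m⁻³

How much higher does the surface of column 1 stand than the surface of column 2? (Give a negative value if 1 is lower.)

0.315 km

For any compensation level in the mantle, the mantle terms cancel and isostasy reduces to e = (Σt_1 − Σt_2) − (Σ(ρt)_1 − Σ(ρt)_2) / ρ_m.
Σt_1 = 24.2 km; Σt_2 = 12.33 km; Σ(ρt)_1 = 68824.8; Σ(ρt)_2 = 30369.92 (in km·kg m⁻³).
e = (24.2 − 12.33) − (68824.8 − 30369.92) / 3328 = 0.315 km.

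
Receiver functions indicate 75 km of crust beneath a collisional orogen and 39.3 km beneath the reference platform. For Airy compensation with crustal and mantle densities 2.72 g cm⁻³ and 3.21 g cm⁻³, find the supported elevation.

5.45 km

Excess crust Δ = 75 km − 39.3 km = 35.7 km, split between elevation h and root r with h + r = Δ.
Airy balance ρ_c h = (ρ_m − ρ_c) r gives r = h ρ_c/(ρ_m − ρ_c), so h (1 + ρ_c/(ρ_m − ρ_c)) = Δ, i.e. h = Δ (ρ_m − ρ_c)/ρ_m.
h = 35.7 km × 0.49/3.21 = 5.45 km.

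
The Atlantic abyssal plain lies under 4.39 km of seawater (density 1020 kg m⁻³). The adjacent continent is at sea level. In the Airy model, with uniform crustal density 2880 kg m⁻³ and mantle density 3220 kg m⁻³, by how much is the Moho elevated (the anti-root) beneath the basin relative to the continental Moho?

Equating mass per unit area of the two columns: replacing crust with seawater at the top is compensated by replacing crust with mantle at the base: d (ρ_c − ρ_w) = a (ρ_m − ρ_c).
a = d (ρ_c − ρ_w)/(ρ_m − ρ_c) = 4.39 km × 1860/340 = 24 km.

24 km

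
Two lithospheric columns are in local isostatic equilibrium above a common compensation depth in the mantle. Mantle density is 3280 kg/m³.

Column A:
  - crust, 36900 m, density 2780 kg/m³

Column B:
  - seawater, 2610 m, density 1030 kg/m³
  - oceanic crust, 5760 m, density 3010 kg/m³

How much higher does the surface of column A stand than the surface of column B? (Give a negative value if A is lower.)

For any compensation level in the mantle, the mantle terms cancel and isostasy reduces to e = (Σt_A − Σt_B) − (Σ(ρt)_A − Σ(ρt)_B) / ρ_m.
Σt_A = 36900 m; Σt_B = 8370 m; Σ(ρt)_A = 102582000; Σ(ρt)_B = 20025900 (in m·kg/m³).
e = (36900 − 8370) − (102582000 − 20025900) / 3280 = 3360 m.

3360 m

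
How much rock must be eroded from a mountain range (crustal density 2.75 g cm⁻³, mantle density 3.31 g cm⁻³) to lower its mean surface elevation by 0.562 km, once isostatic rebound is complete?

Net drop Δ = e − u = e − e ρ_c/ρ_m = e (ρ_m − ρ_c)/ρ_m.
e = Δ ρ_m/(ρ_m − ρ_c) = 0.562 km × 3.31/0.56 = 3.32 km.

3.32 km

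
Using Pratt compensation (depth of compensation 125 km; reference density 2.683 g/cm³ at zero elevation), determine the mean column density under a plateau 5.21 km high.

2.58 g/cm³

Pratt balance: ρ_ref D = ρ (D + h).
ρ = ρ_ref D/(D + h) = 2.683 × 125 km/(125 km + 5.21 km) = 2.58 g/cm³.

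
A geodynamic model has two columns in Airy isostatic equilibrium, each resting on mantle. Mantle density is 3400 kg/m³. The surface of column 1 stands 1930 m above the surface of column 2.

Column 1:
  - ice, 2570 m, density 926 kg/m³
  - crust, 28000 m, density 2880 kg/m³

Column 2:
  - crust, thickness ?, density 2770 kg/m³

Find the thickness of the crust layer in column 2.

Take the compensation level at the base of the deeper column (depth z_c below the surface of column 1) and equate Σ ρ_i t_i down to z_c; mantle fills any gap and the z_c terms cancel.
Column 1: 2570×926 + 28000×2880 + (z_c − 30570)×3400
Column 2: 1930×0 + x×2770 + (z_c − 1930 − 0 − x)×3400
The z_c×3400 term appears on both sides and cancels. Collect the known terms of each column as K = Σ(ρt)_known − 3400 × (depth of known layers): K_1 = 83019820 − 3400×30570 = −20918180; K_2 = 0 − 3400×(1930 + 0) = −6562000.
Balance: K_1 = K_2 − x×(3400 − 2770), so x = (K_2 − K_1)/(3400 − 2770) = 14356200/630 = 22800 m.

22800 m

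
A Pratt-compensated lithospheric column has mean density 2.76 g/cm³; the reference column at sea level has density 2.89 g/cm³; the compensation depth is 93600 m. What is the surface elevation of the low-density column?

4410 m

ρ_ref D = ρ (D + h) → h = D (ρ_ref − ρ)/ρ.
h = 93600 m × (2.89 − 2.76)/2.76 = 4410 m.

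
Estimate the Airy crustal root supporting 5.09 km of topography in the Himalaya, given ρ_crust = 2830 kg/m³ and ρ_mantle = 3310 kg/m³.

Isostatic balance requires: the weight of the topography is balanced by the buoyancy of the root, ρ_c h = (ρ_m − ρ_c) r.
r = h · ρ_c / (ρ_m − ρ_c) = 5.09 km × 2830 / (3310 − 2830) = 30 km.

30 km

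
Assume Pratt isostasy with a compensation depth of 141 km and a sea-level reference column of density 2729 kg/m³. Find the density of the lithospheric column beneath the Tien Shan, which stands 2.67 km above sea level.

2680 kg/m³

Pratt balance: ρ_ref D = ρ (D + h).
ρ = ρ_ref D/(D + h) = 2729 × 141 km/(141 km + 2.67 km) = 2680 kg/m³.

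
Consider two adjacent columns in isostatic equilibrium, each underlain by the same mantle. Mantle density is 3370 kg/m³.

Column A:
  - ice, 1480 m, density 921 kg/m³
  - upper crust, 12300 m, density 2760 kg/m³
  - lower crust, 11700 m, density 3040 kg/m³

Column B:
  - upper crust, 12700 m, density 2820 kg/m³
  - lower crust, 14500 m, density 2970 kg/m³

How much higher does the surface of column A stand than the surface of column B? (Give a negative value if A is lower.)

For any compensation level in the mantle, the mantle terms cancel and isostasy reduces to e = (Σt_A − Σt_B) − (Σ(ρt)_A − Σ(ρt)_B) / ρ_m.
Σt_A = 25480 m; Σt_B = 27200 m; Σ(ρt)_A = 70879080; Σ(ρt)_B = 78879000 (in m·kg/m³).
e = (25480 − 27200) − (70879080 − 78879000) / 3370 = 654 m.

654 m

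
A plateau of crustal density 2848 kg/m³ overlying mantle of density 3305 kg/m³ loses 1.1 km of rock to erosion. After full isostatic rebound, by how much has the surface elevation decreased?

0.152 km

Rebound u = e ρ_c/ρ_m = 1.1 km × 2848/3305 = 0.9479 km.
Net surface drop = e − u = 1.1 km − 0.9479 km = e (ρ_m − ρ_c)/ρ_m = 0.152 km.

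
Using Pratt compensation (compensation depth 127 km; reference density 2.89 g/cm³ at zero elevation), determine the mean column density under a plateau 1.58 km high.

2.85 g/cm³

Pratt balance: ρ_ref D = ρ (D + h).
ρ = ρ_ref D/(D + h) = 2.89 × 127 km/(127 km + 1.58 km) = 2.85 g/cm³.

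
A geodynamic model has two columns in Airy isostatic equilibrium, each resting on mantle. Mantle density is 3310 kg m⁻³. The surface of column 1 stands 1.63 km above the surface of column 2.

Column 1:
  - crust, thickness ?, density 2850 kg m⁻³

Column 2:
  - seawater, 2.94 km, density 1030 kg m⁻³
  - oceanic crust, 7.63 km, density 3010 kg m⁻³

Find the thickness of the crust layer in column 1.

31.3 km

Take the compensation level at the base of the deeper column (depth z_c below the surface of column 1) and equate Σ ρ_i t_i down to z_c; mantle fills any gap and the z_c terms cancel.
Column 1: x×2850 + (z_c − 0 − x)×3310
Column 2: 1.63×0 + 2.94×1030 + 7.63×3010 + (z_c − 1.63 − 10.57)×3310
The z_c×3310 term appears on both sides and cancels. Collect the known terms of each column as K = Σ(ρt)_known − 3310 × (depth of known layers): K_1 = 0 − 3310×0 = 0; K_2 = 25994.5 − 3310×(1.63 + 10.57) = −14387.5.
Balance: K_1 − x×(3310 − 2850) = K_2, so x = (K_1 − K_2)/(3310 − 2850) = 14387.5/460 = 31.3 km.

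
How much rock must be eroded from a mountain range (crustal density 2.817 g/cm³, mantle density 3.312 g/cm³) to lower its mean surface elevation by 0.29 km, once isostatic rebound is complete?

Net drop Δ = e − u = e − e ρ_c/ρ_m = e (ρ_m − ρ_c)/ρ_m.
e = Δ ρ_m/(ρ_m − ρ_c) = 0.29 km × 3.312/0.495 = 1.94 km.

1.94 km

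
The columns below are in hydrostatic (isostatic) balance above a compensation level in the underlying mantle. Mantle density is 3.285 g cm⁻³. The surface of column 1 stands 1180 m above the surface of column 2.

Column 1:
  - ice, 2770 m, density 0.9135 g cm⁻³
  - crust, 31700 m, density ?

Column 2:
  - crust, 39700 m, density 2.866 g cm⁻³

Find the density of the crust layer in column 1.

Take the compensation level at the base of the deeper column (depth z_c below the surface of column 1) and equate Σ ρ_i t_i down to z_c; mantle fills any gap and the z_c terms cancel.
Column 1: 2770×0.9135 + 31700×ρ + (z_c − 34470)×3.285
Column 2: 1180×0 + 39700×2.866 + (z_c − 1180 − 39700)×3.285
The z_c×3.285 term appears on both sides and cancels. Collect the known terms of each column as K = Σ(ρt)_known − 3.285 × (depth of known layers): K_1 = 2530.395 − 3.285×34470 = −110703.555; K_2 = 113780.2 − 3.285×(1180 + 39700) = −20510.6.
Balance: K_1 + 31700×ρ = K_2, so ρ = (K_2 − K_1)/31700 = 90193/31700 = 2.85 g cm⁻³.

2.85 g cm⁻³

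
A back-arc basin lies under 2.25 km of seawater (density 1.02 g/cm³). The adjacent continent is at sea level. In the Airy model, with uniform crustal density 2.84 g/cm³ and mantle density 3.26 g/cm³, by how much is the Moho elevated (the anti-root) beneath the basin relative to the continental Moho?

9.75 km

For local isostatic compensation: replacing crust with seawater at the top is compensated by replacing crust with mantle at the base: d (ρ_c − ρ_w) = a (ρ_m − ρ_c).
a = d (ρ_c − ρ_w)/(ρ_m − ρ_c) = 2.25 km × 1.82/0.42 = 9.75 km.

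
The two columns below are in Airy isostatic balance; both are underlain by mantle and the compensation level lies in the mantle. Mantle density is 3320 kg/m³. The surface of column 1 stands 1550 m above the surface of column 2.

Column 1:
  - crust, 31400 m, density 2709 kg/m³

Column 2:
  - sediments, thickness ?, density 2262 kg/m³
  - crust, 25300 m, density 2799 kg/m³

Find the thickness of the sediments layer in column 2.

811 m

Take the compensation level at the base of the deeper column (depth z_c below the surface of column 1) and equate Σ ρ_i t_i down to z_c; mantle fills any gap and the z_c terms cancel.
Column 1: 31400×2709 + (z_c − 31400)×3320
Column 2: 1550×0 + x×2262 + 25300×2799 + (z_c − 1550 − 25300 − x)×3320
The z_c×3320 term appears on both sides and cancels. Collect the known terms of each column as K = Σ(ρt)_known − 3320 × (depth of known layers): K_1 = 85062600 − 3320×31400 = −19185400; K_2 = 70814700 − 3320×(1550 + 25300) = −18327300.
Balance: K_1 = K_2 − x×(3320 − 2262), so x = (K_2 − K_1)/(3320 − 2262) = 858100/1058 = 811 m.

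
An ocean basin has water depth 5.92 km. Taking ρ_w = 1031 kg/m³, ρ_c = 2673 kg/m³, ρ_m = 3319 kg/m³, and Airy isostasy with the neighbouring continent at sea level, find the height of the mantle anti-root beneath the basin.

15 km

By Archimedes' principle applied to the lithosphere: replacing crust with seawater at the top is compensated by replacing crust with mantle at the base: d (ρ_c − ρ_w) = a (ρ_m − ρ_c).
a = d (ρ_c − ρ_w)/(ρ_m − ρ_c) = 5.92 km × 1642/646 = 15 km.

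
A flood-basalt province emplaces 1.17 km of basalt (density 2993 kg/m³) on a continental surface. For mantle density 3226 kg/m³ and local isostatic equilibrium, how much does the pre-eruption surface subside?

Subaerial loading: s = t ρ_load / ρ_m.
s = 1.17 km × 2993/3226 = 1.09 km.

1.09 km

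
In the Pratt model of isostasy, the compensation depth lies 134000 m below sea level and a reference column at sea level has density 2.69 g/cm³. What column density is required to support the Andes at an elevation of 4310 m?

Pratt balance: ρ_ref D = ρ (D + h).
ρ = ρ_ref D/(D + h) = 2.69 × 134000 m/(134000 m + 4310 m) = 2.61 g/cm³.

2.61 g/cm³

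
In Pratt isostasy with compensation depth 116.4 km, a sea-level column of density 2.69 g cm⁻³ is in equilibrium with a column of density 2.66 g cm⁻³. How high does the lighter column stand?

ρ_ref D = ρ (D + h) → h = D (ρ_ref − ρ)/ρ.
h = 116.4 km × (2.69 − 2.66)/2.66 = 1.31 km.

1.31 km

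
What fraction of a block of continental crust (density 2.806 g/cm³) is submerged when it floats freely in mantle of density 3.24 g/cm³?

Submerged fraction = ρ_obj/ρ_fluid = 2.806/3.24 = 0.866.

0.866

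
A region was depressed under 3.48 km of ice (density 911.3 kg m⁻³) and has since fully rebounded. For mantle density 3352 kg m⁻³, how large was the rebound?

0.946 km

Removing the load lets mantle flow back in; uplift u satisfies ρ_ice t = ρ_m u.
u = t ρ_ice/ρ_m = 3.48 km × 911.3/3352 = 0.946 km.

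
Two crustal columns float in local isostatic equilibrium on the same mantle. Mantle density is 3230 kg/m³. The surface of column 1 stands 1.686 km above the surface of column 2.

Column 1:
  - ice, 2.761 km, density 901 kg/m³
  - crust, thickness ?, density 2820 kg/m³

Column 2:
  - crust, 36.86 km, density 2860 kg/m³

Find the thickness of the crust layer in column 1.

Take the compensation level at the base of the deeper column (depth z_c below the surface of column 1) and equate Σ ρ_i t_i down to z_c; mantle fills any gap and the z_c terms cancel.
Column 1: 2.761×901 + x×2820 + (z_c − 2.761 − x)×3230
Column 2: 1.686×0 + 36.86×2860 + (z_c − 1.686 − 36.86)×3230
The z_c×3230 term appears on both sides and cancels. Collect the known terms of each column as K = Σ(ρt)_known − 3230 × (depth of known layers): K_1 = 2487.661 − 3230×2.761 = −6430.369; K_2 = 105419.6 − 3230×(1.686 + 36.86) = −19083.98.
Balance: K_1 − x×(3230 − 2820) = K_2, so x = (K_1 − K_2)/(3230 − 2820) = 12653.6/410 = 30.9 km.

30.9 km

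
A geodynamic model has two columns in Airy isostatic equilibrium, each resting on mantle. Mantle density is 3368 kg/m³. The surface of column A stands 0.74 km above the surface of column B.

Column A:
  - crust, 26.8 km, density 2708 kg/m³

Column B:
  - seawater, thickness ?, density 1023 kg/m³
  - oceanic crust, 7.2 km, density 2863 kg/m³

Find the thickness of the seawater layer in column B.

Take the compensation level at the base of the deeper column (depth z_c below the surface of column A) and equate Σ ρ_i t_i down to z_c; mantle fills any gap and the z_c terms cancel.
Column A: 26.8×2708 + (z_c − 26.8)×3368
Column B: 0.74×0 + x×1023 + 7.2×2863 + (z_c − 0.74 − 7.2 − x)×3368
The z_c×3368 term appears on both sides and cancels. Collect the known terms of each column as K = Σ(ρt)_known − 3368 × (depth of known layers): K_A = 72574.4 − 3368×26.8 = −17688; K_B = 20613.6 − 3368×(0.74 + 7.2) = −6128.32.
Balance: K_A = K_B − x×(3368 − 1023), so x = (K_B − K_A)/(3368 − 1023) = 11559.7/2345 = 4.93 km.

4.93 km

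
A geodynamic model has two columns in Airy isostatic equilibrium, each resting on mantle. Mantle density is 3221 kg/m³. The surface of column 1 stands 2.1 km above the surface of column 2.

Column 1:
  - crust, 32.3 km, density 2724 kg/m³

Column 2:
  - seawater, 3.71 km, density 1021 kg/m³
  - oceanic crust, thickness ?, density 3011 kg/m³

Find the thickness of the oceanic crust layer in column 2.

Take the compensation level at the base of the deeper column (depth z_c below the surface of column 1) and equate Σ ρ_i t_i down to z_c; mantle fills any gap and the z_c terms cancel.
Column 1: 32.3×2724 + (z_c − 32.3)×3221
Column 2: 2.1×0 + 3.71×1021 + x×3011 + (z_c − 2.1 − 3.71 − x)×3221
The z_c×3221 term appears on both sides and cancels. Collect the known terms of each column as K = Σ(ρt)_known − 3221 × (depth of known layers): K_1 = 87985.2 − 3221×32.3 = −16053.1; K_2 = 3787.91 − 3221×(2.1 + 3.71) = −14926.1.
Balance: K_1 = K_2 − x×(3221 − 3011), so x = (K_2 − K_1)/(3221 − 3011) = 1127/210 = 5.37 km.

5.37 km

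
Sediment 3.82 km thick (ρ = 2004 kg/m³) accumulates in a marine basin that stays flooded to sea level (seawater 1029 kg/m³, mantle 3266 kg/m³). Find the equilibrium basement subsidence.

Submarine loading: the sediment displaces seawater, and the subsidence is in turn flooded, so s (ρ_m − ρ_w) = t (ρ_sed − ρ_w).
s = 3.82 km × (2004 − 1029) / (3266 − 1029) = 1.66 km.

1.66 km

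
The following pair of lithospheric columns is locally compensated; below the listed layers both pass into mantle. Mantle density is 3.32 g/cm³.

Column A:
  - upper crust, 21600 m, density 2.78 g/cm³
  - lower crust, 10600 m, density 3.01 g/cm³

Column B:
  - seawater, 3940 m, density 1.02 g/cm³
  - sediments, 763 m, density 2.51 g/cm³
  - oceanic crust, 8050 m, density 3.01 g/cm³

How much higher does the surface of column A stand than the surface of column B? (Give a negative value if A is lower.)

836 m

For any compensation level in the mantle, the mantle terms cancel and isostasy reduces to e = (Σt_A − Σt_B) − (Σ(ρt)_A − Σ(ρt)_B) / ρ_m.
Σt_A = 32200 m; Σt_B = 12753 m; Σ(ρt)_A = 91954; Σ(ρt)_B = 30164.43 (in m·g/cm³).
e = (32200 − 12753) − (91954 − 30164.43) / 3.32 = 836 m.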